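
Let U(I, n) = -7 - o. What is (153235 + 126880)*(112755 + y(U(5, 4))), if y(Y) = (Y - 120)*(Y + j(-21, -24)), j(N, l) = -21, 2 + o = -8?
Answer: 32174289015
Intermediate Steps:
o = -10 (o = -2 - 8 = -10)
U(I, n) = 3 (U(I, n) = -7 - 1*(-10) = -7 + 10 = 3)
y(Y) = (-120 + Y)*(-21 + Y) (y(Y) = (Y - 120)*(Y - 21) = (-120 + Y)*(-21 + Y))
(153235 + 126880)*(112755 + y(U(5, 4))) = (153235 + 126880)*(112755 + (2520 + 3² - 141*3)) = 280115*(112755 + (2520 + 9 - 423)) = 280115*(112755 + 2106) = 280115*114861 = 32174289015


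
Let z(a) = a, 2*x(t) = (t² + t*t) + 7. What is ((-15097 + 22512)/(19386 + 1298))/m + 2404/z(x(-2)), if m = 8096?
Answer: 805136559737/2511864960 ≈ 320.53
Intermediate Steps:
x(t) = 7/2 + t² (x(t) = ((t² + t*t) + 7)/2 = ((t² + t²) + 7)/2 = (2*t² + 7)/2 = (7 + 2*t²)/2 = 7/2 + t²)
((-15097 + 22512)/(19386 + 1298))/m + 2404/z(x(-2)) = ((-15097 + 22512)/(19386 + 1298))/8096 + 2404/(7/2 + (-2)²) = (7415/20684)*(1/8096) + 2404/(7/2 + 4) = (7415*(1/20684))*(1/8096) + 2404/(15/2) = (7415/20684)*(1/8096) + 2404*(2/15) = 7415/167457664 + 4808/15 = 805136559737/2511864960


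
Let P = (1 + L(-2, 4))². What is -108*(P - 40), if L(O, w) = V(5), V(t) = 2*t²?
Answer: -276588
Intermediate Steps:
L(O, w) = 50 (L(O, w) = 2*5² = 2*25 = 50)
P = 2601 (P = (1 + 50)² = 51² = 2601)
-108*(P - 40) = -108*(2601 - 40) = -108*2561 = -276588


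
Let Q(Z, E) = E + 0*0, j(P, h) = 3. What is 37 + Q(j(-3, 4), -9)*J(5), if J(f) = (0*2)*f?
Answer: 37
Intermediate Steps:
Q(Z, E) = E (Q(Z, E) = E + 0 = E)
J(f) = 0 (J(f) = 0*f = 0)
37 + Q(j(-3, 4), -9)*J(5) = 37 - 9*0 = 37 + 0 = 37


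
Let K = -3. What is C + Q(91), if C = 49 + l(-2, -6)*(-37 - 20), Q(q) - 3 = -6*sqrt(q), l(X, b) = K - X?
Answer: 109 - 6*sqrt(91) ≈ 51.764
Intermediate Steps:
l(X, b) = -3 - X
Q(q) = 3 - 6*sqrt(q)
C = 106 (C = 49 + (-3 - 1*(-2))*(-37 - 20) = 49 + (-3 + 2)*(-57) = 49 - 1*(-57) = 49 + 57 = 106)
C + Q(91) = 106 + (3 - 6*sqrt(91)) = 109 - 6*sqrt(91)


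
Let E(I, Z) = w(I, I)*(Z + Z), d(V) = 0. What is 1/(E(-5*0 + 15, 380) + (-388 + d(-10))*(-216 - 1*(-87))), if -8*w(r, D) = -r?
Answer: 1/51477 ≈ 1.9426e-5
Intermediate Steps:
w(r, D) = r/8 (w(r, D) = -(-1)*r/8 = r/8)
E(I, Z) = I*Z/4 (E(I, Z) = (I/8)*(Z + Z) = (I/8)*(2*Z) = I*Z/4)
1/(E(-5*0 + 15, 380) + (-388 + d(-10))*(-216 - 1*(-87))) = 1/((¼)*(-5*0 + 15)*380 + (-388 + 0)*(-216 - 1*(-87))) = 1/((¼)*(0 + 15)*380 - 388*(-216 + 87)) = 1/((¼)*15*380 - 388*(-129)) = 1/(1425 + 50052) = 1/51477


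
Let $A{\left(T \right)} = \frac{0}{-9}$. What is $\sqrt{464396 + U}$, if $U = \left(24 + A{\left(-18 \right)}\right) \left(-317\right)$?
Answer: $2 \sqrt{114197} \approx 675.86$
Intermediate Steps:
$A{\left(T \right)} = 0$ ($A{\left(T \right)} = 0 \left(- \frac{1}{9}\right) = 0$)
$U = -7608$ ($U = \left(24 + 0\right) \left(-317\right) = 24 \left(-317\right) = -7608$)
$\sqrt{464396 + U} = \sqrt{464396 - 7608} = \sqrt{456788} = 2 \sqrt{114197}$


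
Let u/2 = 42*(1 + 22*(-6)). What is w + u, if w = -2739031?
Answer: -2750035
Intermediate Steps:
u = -11004 (u = 2*(42*(1 + 22*(-6))) = 2*(42*(1 - 132)) = 2*(42*(-131)) = 2*(-5502) = -11004)
w + u = -2739031 - 11004 = -2750035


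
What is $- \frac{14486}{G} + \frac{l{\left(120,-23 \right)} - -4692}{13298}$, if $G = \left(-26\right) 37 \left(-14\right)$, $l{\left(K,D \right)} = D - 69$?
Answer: $- \frac{32670507}{44774366} \approx -0.72967$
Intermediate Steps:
$l{\left(K,D \right)} = -69 + D$
$G = 13468$ ($G = \left(-962\right) \left(-14\right) = 13468$)
$- \frac{14486}{G} + \frac{l{\left(120,-23 \right)} - -4692}{13298} = - \frac{14486}{13468} + \frac{\left(-69 - 23\right) - -4692}{13298} = \left(-14486\right) \frac{1}{13468} + \left(-92 + 4692\right) \frac{1}{13298} = - \frac{7243}{6734} + 4600 \cdot \frac{1}{13298} = - \frac{7243}{6734} + \frac{2300}{6649} = - \frac{32670507}{44774366}$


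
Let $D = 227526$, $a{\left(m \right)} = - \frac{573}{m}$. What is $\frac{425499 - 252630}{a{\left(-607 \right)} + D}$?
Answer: $\frac{34977161}{46036285} \approx 0.75977$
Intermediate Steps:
$\frac{425499 - 252630}{a{\left(-607 \right)} + D} = \frac{425499 - 252630}{- \frac{573}{-607} + 227526} = \frac{172869}{\left(-573\right) \left(- \frac{1}{607}\right) + 227526} = \frac{172869}{\frac{573}{607} + 227526} = \frac{172869}{\frac{138108855}{607}} = 172869 \cdot \frac{607}{138108855} = \frac{34977161}{46036285}$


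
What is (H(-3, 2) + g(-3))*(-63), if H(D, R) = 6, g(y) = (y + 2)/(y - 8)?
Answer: -4221/11 ≈ -383.73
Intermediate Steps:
g(y) = (2 + y)/(-8 + y)
(H(-3, 2) + g(-3))*(-63) = (6 + (2 - 3)/(-8 - 3))*(-63) = (6 - 1/(-11))*(-63) = (6 - 1/11*(-1))*(-63) = (6 + 1/11)*(-63) = (67/11)*(-63) = -4221/11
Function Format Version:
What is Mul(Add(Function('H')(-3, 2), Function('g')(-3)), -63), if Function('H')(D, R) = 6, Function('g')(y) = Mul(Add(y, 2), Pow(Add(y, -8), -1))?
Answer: Rational(-4221, 11) ≈ -383.73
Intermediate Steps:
Function('g')(y) = Mul(Pow(Add(-8, y), -1), Add(2, y)) (Function('g')(y) = Mul(Add(2, y), Pow(Add(-8, y), -1)) = Mul(Pow(Add(-8, y), -1), Add(2, y)))
Mul(Add(Function('H')(-3, 2), Function('g')(-3)), -63) = Mul(Add(6, Mul(Pow(Add(-8, -3), -1), Add(2, -3))), -63) = Mul(Add(6, Mul(Pow(-11, -1), -1)), -63) = Mul(Add(6, Mul(Rational(-1, 11), -1)), -63) = Mul(Add(6, Rational(1, 11)), -63) = Mul(Rational(67, 11), -63) = Rational(-4221, 11)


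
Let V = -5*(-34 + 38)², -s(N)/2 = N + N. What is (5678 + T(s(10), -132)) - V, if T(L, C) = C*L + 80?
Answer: 11118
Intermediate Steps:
s(N) = -4*N (s(N) = -2*(N + N) = -4*N)
T(L, C) = 80 + C*L
V = -80 (V = -5*4² = -5*16 = -80)
(5678 + T(s(10), -132)) - V = (5678 + (80 - (-528)*10)) - 1*(-80) = (5678 + (80 - 132*(-40))) + 80 = (5678 + (80 + 5280)) + 80 = (5678 + 5360) + 80 = 11038 + 80 = 11118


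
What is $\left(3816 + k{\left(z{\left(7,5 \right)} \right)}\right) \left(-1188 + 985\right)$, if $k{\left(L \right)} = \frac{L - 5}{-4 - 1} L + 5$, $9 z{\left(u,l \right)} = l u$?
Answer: $- \frac{62842913}{81} \approx -7.7584 \cdot 10^{5}$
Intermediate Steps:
$z{\left(u,l \right)} = \frac{l u}{9}$
$k{\left(L \right)} = 5 + L \left(1 - \frac{L}{5}\right)$ ($k{\left(L \right)} = \frac{-5 + L}{-5} L + 5 = \left(-5 + L\right) \left(- \frac{1}{5}\right) L + 5 = \left(1 - \frac{L}{5}\right) L + 5 = L \left(1 - \frac{L}{5}\right) + 5 = 5 + L \left(1 - \frac{L}{5}\right)$)
$\left(3816 + k{\left(z{\left(7,5 \right)} \right)}\right) \left(-1188 + 985\right) = \left(3816 + \left(5 + \frac{1}{9} \cdot 5 \cdot 7 - \frac{\left(\frac{1}{9} \cdot 5 \cdot 7\right)^{2}}{5}\right)\right) \left(-1188 + 985\right) = \left(3816 + \left(5 + \frac{35}{9} - \frac{\left(\frac{35}{9}\right)^{2}}{5}\right)\right) \left(-203\right) = \left(3816 + \left(5 + \frac{35}{9} - \frac{245}{81}\right)\right) \left(-203\right) = \left(3816 + \frac{475}{81}\right) \left(-203\right) = \frac{309571}{81} \left(-203\right) = - \frac{62842913}{81}$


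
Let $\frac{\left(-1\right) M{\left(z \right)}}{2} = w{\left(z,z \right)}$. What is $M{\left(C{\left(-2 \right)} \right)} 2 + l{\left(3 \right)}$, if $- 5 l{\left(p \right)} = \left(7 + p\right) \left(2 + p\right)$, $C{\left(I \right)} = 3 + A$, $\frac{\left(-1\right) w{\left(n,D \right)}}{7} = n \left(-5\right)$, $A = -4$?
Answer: $130$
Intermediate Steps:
$w{\left(n,D \right)} = 35 n$ ($w{\left(n,D \right)} = - 7 n \left(-5\right) = - 7 \left(- 5 n\right) = 35 n$)
$C{\left(I \right)} = -1$ ($C{\left(I \right)} = 3 - 4 = -1$)
$M{\left(z \right)} = - 70 z$ ($M{\left(z \right)} = - 2 \cdot 35 z = - 70 z$)
$l{\left(p \right)} = - \frac{\left(2 + p\right) \left(7 + p\right)}{5}$ ($l{\left(p \right)} = - \frac{\left(7 + p\right) \left(2 + p\right)}{5} = - \frac{\left(2 + p\right) \left(7 + p\right)}{5}$)
$M{\left(C{\left(-2 \right)} \right)} 2 + l{\left(3 \right)} = \left(-70\right) \left(-1\right) 2 - \left(\frac{41}{5} + \frac{9}{5}\right) = 70 \cdot 2 - 10 = 140 - 10 = 130$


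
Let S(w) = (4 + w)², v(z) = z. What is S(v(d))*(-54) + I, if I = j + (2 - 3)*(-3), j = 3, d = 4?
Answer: -3450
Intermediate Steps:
I = 6 (I = 3 + (2 - 3)*(-3) = 3 - 1*(-3) = 3 + 3 = 6)
S(v(d))*(-54) + I = (4 + 4)²*(-54) + 6 = 8²*(-54) + 6 = 64*(-54) + 6 = -3456 + 6 = -3450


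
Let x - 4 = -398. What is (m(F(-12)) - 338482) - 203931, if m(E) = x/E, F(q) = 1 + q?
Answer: -5966149/11 ≈ -5.4238e+5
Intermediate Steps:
x = -394 (x = 4 - 398 = -394)
m(E) = -394/E
(m(F(-12)) - 338482) - 203931 = (-394/(1 - 12) - 338482) - 203931 = (-394/(-11) - 338482) - 203931 = (-394*(-1/11) - 338482) - 203931 = (394/11 - 338482) - 203931 = -3722908/11 - 203931 = -5966149/11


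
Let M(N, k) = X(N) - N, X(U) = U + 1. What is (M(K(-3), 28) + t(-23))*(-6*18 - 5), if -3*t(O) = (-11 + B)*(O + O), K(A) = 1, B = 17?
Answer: -10509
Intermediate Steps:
t(O) = -4*O (t(O) = -(-11 + 17)*(O + O)/3 = -2*2*O = -4*O)
X(U) = 1 + U
M(N, k) = 1 (M(N, k) = (1 + N) - N = 1)
(M(K(-3), 28) + t(-23))*(-6*18 - 5) = (1 - 4*(-23))*(-6*18 - 5) = (1 + 92)*(-108 - 5) = 93*(-113) = -10509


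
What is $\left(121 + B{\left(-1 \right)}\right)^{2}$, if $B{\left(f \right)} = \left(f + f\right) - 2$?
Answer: $13689$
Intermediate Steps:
$B{\left(f \right)} = -2 + 2 f$ ($B{\left(f \right)} = 2 f - 2 = -2 + 2 f$)
$\left(121 + B{\left(-1 \right)}\right)^{2} = \left(121 + \left(-2 + 2 \left(-1\right)\right)\right)^{2} = \left(121 - 4\right)^{2} = 117^{2} = 13689$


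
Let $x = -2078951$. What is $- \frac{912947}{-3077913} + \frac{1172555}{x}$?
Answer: $- \frac{1711050199118}{6398830309263} \approx -0.2674$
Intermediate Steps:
$- \frac{912947}{-3077913} + \frac{1172555}{x} = - \frac{912947}{-3077913} + \frac{1172555}{-2078951} = \left(-912947\right) \left(- \frac{1}{3077913}\right) + 1172555 \left(- \frac{1}{2078951}\right) = \frac{912947}{3077913} - \frac{1172555}{2078951} = - \frac{1711050199118}{6398830309263}$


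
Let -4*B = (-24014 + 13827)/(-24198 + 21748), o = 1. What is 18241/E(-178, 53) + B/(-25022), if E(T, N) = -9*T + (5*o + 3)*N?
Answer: 2236499199231/248403402800 ≈ 9.0035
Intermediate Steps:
B = -10187/9800 (B = -(-24014 + 13827)/(4*(-24198 + 21748)) = -(-10187)/(4*(-2450)) = -(-10187)*(-1)/(4*2450) = -¼*10187/2450 = -10187/9800 ≈ -1.0395)
E(T, N) = -9*T + 8*N (E(T, N) = -9*T + (5*1 + 3)*N = -9*T + (5 + 3)*N = -9*T + 8*N)
18241/E(-178, 53) + B/(-25022) = 18241/(-9*(-178) + 8*53) - 10187/9800/(-25022) = 18241/(1602 + 424) - 10187/9800*(-1/25022) = 18241/2026 + 10187/245215600 = 2236499199231/248403402800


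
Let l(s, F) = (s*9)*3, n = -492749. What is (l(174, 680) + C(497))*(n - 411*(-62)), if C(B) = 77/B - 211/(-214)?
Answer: -33362278314449/15194 ≈ -2.1958e+9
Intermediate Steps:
C(B) = 211/214 + 77/B (C(B) = 77/B - 211*(-1/214) = 77/B + 211/214 = 211/214 + 77/B)
l(s, F) = 27*s (l(s, F) = (9*s)*3 = 27*s)
(l(174, 680) + C(497))*(n - 411*(-62)) = (27*174 + (211/214 + 77/497))*(-492749 - 411*(-62)) = (4698 + (211/214 + 77*(1/497)))*(-492749 + 25482) = (4698 + (211/214 + 11/71))*(-467267) = (4698 + 17335/15194)*(-467267) = (71398747/15194)*(-467267) = -33362278314449/15194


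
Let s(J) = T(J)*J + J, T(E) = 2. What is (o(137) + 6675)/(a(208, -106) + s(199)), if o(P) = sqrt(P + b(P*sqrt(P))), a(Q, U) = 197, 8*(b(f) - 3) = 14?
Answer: 6675/794 + 9*sqrt(7)/1588 ≈ 8.4218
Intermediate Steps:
b(f) = 19/4 (b(f) = 3 + (1/8)*14 = 3 + 7/4 = 19/4)
o(P) = sqrt(19/4 + P) (o(P) = sqrt(P + 19/4) = sqrt(19/4 + P))
s(J) = 3*J (s(J) = 2*J + J = 3*J)
(o(137) + 6675)/(a(208, -106) + s(199)) = (sqrt(19 + 4*137)/2 + 6675)/(197 + 3*199) = (sqrt(19 + 548)/2 + 6675)/(197 + 597) = (sqrt(567)/2 + 6675)/794 = ((9*sqrt(7))/2 + 6675)*(1/794) = (9*sqrt(7)/2 + 6675)*(1/794) = (6675 + 9*sqrt(7)/2)*(1/794) = 6675/794 + 9*sqrt(7)/1588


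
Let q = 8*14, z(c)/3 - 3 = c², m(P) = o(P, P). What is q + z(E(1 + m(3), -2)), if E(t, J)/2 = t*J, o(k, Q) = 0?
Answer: 169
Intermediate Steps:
m(P) = 0
E(t, J) = 2*J*t (E(t, J) = 2*(t*J) = 2*(J*t) = 2*J*t)
z(c) = 9 + 3*c²
q = 112
q + z(E(1 + m(3), -2)) = 112 + (9 + 3*(2*(-2)*(1 + 0))²) = 112 + (9 + 3*(2*(-2)*1)²) = 112 + (9 + 3*(-4)²) = 112 + (9 + 3*16) = 112 + (9 + 48) = 112 + 57 = 169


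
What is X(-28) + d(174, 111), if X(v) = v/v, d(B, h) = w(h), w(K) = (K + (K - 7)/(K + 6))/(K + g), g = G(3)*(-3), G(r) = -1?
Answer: 107/54 ≈ 1.9815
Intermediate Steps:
g = 3 (g = -1*(-3) = 3)
w(K) = (K + (-7 + K)/(6 + K))/(3 + K) (w(K) = (K + (K - 7)/(K + 6))/(K + 3) = (K + (-7 + K)/(6 + K))/(3 + K))
d(B, h) = (-7 + h² + 7*h)/(18 + h² + 9*h)
X(v) = 1
X(-28) + d(174, 111) = 1 + (-7 + 111² + 7*111)/(18 + 111² + 9*111) = 1 + (-7 + 12321 + 777)/(18 + 12321 + 999) = 1 + 13091/13338 = 1 + (1/13338)*13091 = 1 + 53/54 = 107/54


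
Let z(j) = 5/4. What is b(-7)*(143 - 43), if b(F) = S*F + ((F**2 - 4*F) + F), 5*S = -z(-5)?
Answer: 7175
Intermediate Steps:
z(j) = 5/4 (z(j) = 5*(1/4) = 5/4)
S = -1/4 (S = (-1*5/4)/5 = (1/5)*(-5/4) = -1/4 ≈ -0.25000)
b(F) = F**2 - 13*F/4 (b(F) = -F/4 + ((F**2 - 4*F) + F) = -F/4 + (F**2 - 3*F) = F**2 - 13*F/4)
b(-7)*(143 - 43) = ((1/4)*(-7)*(-13 + 4*(-7)))*(143 - 43) = ((1/4)*(-7)*(-13 - 28))*100 = ((1/4)*(-7)*(-41))*100 = (287/4)*100 = 7175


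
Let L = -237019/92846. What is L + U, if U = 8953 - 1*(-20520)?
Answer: 2736213139/92846 ≈ 29470.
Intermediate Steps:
L = -237019/92846 (L = -237019*1/92846 = -237019/92846 ≈ -2.5528)
U = 29473 (U = 8953 + 20520 = 29473)
L + U = -237019/92846 + 29473 = 2736213139/92846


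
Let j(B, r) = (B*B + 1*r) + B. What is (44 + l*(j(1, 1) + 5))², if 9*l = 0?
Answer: 1936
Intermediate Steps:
j(B, r) = B + r + B² (j(B, r) = (B² + r) + B = (r + B²) + B = B + r + B²)
l = 0 (l = (⅑)*0 = 0)
(44 + l*(j(1, 1) + 5))² = (44 + 0*((1 + 1 + 1²) + 5))² = (44 + 0*((1 + 1 + 1) + 5))² = (44 + 0*(3 + 5))² = (44 + 0*8)² = (44 + 0)² = 44² = 1936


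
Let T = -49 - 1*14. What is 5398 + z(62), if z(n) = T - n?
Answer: 5273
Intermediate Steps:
T = -63 (T = -49 - 14 = -63)
z(n) = -63 - n
5398 + z(62) = 5398 + (-63 - 1*62) = 5398 + (-63 - 62) = 5398 - 125 = 5273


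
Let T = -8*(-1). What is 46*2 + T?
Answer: 100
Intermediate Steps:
T = 8
46*2 + T = 46*2 + 8 = 92 + 8 = 100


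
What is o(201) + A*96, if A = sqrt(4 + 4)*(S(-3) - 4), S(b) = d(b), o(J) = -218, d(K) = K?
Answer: -218 - 1344*sqrt(2) ≈ -2118.7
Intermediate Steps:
S(b) = b
A = -14*sqrt(2) (A = sqrt(4 + 4)*(-3 - 4) = sqrt(8)*(-7) = (2*sqrt(2))*(-7) = -14*sqrt(2) ≈ -19.799)
o(201) + A*96 = -218 - 14*sqrt(2)*96 = -218 - 1344*sqrt(2)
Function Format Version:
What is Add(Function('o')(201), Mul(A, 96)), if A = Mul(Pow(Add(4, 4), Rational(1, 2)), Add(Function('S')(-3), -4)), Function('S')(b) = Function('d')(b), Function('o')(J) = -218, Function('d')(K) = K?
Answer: Add(-218, Mul(-1344, Pow(2, Rational(1, 2)))) ≈ -2118.7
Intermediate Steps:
Function('S')(b) = b
A = Mul(-14, Pow(2, Rational(1, 2))) (A = Mul(Pow(Add(4, 4), Rational(1, 2)), Add(-3, -4)) = Mul(Pow(8, Rational(1, 2)), -7) = Mul(Mul(2, Pow(2, Rational(1, 2))), -7) = Mul(-14, Pow(2, Rational(1, 2))) ≈ -19.799)
Add(Function('o')(201), Mul(A, 96)) = Add(-218, Mul(Mul(-14, Pow(2, Rational(1, 2))), 96)) = Add(-218, Mul(-1344, Pow(2, Rational(1, 2))))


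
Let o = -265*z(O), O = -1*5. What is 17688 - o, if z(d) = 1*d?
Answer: 16363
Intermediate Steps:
O = -5
z(d) = d
o = 1325 (o = -265*(-5) = 1325)
17688 - o = 17688 - 1*1325 = 17688 - 1325 = 16363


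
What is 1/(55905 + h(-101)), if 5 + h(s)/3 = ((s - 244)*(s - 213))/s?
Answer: 101/5319900 ≈ 1.8985e-5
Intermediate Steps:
h(s) = -15 + 3*(-244 + s)*(-213 + s)/s (h(s) = -15 + 3*(((s - 244)*(s - 213))/s) = -15 + 3*(((-244 + s)*(-213 + s))/s) = -15 + 3*((-244 + s)*(-213 + s)/s) = -15 + 3*(-244 + s)*(-213 + s)/s)
1/(55905 + h(-101)) = 1/(55905 + (-1386 + 3*(-101) + 155916/(-101))) = 1/(55905 + (-1386 - 303 + 155916*(-1/101))) = 1/(55905 + (-1386 - 303 - 155916/101)) = 1/(55905 - 326505/101) = 1/(5319900/101) = 101/5319900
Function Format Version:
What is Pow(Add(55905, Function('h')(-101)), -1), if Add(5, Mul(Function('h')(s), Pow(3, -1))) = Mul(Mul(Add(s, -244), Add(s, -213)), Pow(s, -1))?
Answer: Rational(101, 5319900) ≈ 1.8985e-5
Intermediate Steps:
Function('h')(s) = Add(-15, Mul(3, Pow(s, -1), Add(-244, s), Add(-213, s))) (Function('h')(s) = Add(-15, Mul(3, Mul(Mul(Add(s, -244), Add(s, -213)), Pow(s, -1)))) = Add(-15, Mul(3, Mul(Mul(Add(-244, s), Add(-213, s)), Pow(s, -1)))) = Add(-15, Mul(3, Mul(Pow(s, -1), Add(-244, s), Add(-213, s)))) = Add(-15, Mul(3, Pow(s, -1), Add(-244, s), Add(-213, s))))
Pow(Add(55905, Function('h')(-101)), -1) = Pow(Add(55905, Add(-1386, Mul(3, -101), Mul(155916, Pow(-101, -1)))), -1) = Pow(Add(55905, Add(-1386, -303, Mul(155916, Rational(-1, 101)))), -1) = Pow(Add(55905, Add(-1386, -303, Rational(-155916, 101))), -1) = Pow(Add(55905, Rational(-326505, 101)), -1) = Pow(Rational(5319900, 101), -1) = Rational(101, 5319900)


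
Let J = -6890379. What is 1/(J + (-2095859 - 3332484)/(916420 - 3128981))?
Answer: -2212561/15245378422276 ≈ -1.4513e-7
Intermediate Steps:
1/(J + (-2095859 - 3332484)/(916420 - 3128981)) = 1/(-6890379 + (-2095859 - 3332484)/(916420 - 3128981)) = 1/(-6890379 - 5428343/(-2212561)) = 1/(-6890379 - 5428343*(-1/2212561)) = 1/(-6890379 + 5428343/2212561) = 1/(-15245378422276/2212561) = -2212561/15245378422276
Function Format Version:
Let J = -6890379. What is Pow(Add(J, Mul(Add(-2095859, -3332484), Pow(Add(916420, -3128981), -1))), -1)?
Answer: Rational(-2212561, 15245378422276) ≈ -1.4513e-7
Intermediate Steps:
Pow(Add(J, Mul(Add(-2095859, -3332484), Pow(Add(916420, -3128981), -1))), -1) = Pow(Add(-6890379, Mul(Add(-2095859, -3332484), Pow(Add(916420, -3128981), -1))), -1) = Pow(Add(-6890379, Mul(-5428343, Pow(-2212561, -1))), -1) = Pow(Add(-6890379, Mul(-5428343, Rational(-1, 2212561))), -1) = Pow(Add(-6890379, Rational(5428343, 2212561)), -1) = Pow(Rational(-15245378422276, 2212561), -1) = Rational(-2212561, 15245378422276)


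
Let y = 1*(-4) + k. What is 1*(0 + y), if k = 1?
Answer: -3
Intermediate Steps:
y = -3 (y = 1*(-4) + 1 = -4 + 1 = -3)
1*(0 + y) = 1*(0 - 3) = 1*(-3) = -3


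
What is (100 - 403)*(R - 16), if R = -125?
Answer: 42723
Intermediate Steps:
(100 - 403)*(R - 16) = (100 - 403)*(-125 - 16) = -303*(-141) = 42723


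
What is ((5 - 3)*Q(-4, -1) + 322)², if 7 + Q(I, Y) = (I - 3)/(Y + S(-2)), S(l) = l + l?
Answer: 2414916/25 ≈ 96597.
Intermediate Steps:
S(l) = 2*l
Q(I, Y) = -7 + (-3 + I)/(-4 + Y) (Q(I, Y) = -7 + (I - 3)/(Y + 2*(-2)) = -7 + (-3 + I)/(Y - 4) = -7 + (-3 + I)/(-4 + Y))
((5 - 3)*Q(-4, -1) + 322)² = ((5 - 3)*((25 - 4 - 7*(-1))/(-4 - 1)) + 322)² = (2*((25 - 4 + 7)/(-5)) + 322)² = (2*(-⅕*28) + 322)² = (2*(-28/5) + 322)² = (-56/5 + 322)² = (1554/5)² = 2414916/25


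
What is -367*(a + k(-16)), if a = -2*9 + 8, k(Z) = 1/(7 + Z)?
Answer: 33397/9 ≈ 3710.8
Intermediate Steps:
a = -10 (a = -18 + 8 = -10)
-367*(a + k(-16)) = -367*(-10 + 1/(7 - 16)) = -367*(-10 + 1/(-9)) = -367*(-10 - ⅑) = -367*(-91/9) = 33397/9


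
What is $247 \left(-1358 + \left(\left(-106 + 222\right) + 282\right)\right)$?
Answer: $-237120$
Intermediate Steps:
$247 \left(-1358 + \left(\left(-106 + 222\right) + 282\right)\right) = 247 \left(-1358 + \left(116 + 282\right)\right) = 247 \left(-1358 + 398\right) = 247 \left(-960\right) = -237120$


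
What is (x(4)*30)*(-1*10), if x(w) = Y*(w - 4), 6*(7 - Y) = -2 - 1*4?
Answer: 0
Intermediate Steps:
Y = 8 (Y = 7 - (-2 - 1*4)/6 = 7 - (-2 - 4)/6 = 7 - 1/6*(-6) = 7 + 1 = 8)
x(w) = -32 + 8*w (x(w) = 8*(w - 4) = 8*(-4 + w) = -32 + 8*w)
(x(4)*30)*(-1*10) = ((-32 + 8*4)*30)*(-1*10) = ((-32 + 32)*30)*(-10) = (0*30)*(-10) = 0*(-10) = 0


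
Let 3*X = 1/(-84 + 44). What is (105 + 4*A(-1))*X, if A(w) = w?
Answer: -101/120 ≈ -0.84167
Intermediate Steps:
X = -1/120 (X = 1/(3*(-84 + 44)) = (⅓)/(-40) = (⅓)*(-1/40) = -1/120 ≈ -0.0083333)
(105 + 4*A(-1))*X = (105 + 4*(-1))*(-1/120) = (105 - 4)*(-1/120) = 101*(-1/120) = -101/120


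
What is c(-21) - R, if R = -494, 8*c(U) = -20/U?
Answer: 20753/42 ≈ 494.12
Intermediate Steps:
c(U) = -5/(2*U) (c(U) = (-20/U)/8 = -5/(2*U))
c(-21) - R = -5/2/(-21) - 1*(-494) = -5/2*(-1/21) + 494 = 5/42 + 494 = 20753/42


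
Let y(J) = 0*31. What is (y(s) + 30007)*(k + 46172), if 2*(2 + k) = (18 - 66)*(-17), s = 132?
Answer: 1397666046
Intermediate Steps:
k = 406 (k = -2 + ((18 - 66)*(-17))/2 = -2 + (-48*(-17))/2 = -2 + (½)*816 = -2 + 408 = 406)
y(J) = 0
(y(s) + 30007)*(k + 46172) = (0 + 30007)*(406 + 46172) = 30007*46578 = 1397666046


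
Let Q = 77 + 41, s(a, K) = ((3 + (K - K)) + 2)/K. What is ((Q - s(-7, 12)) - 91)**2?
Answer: 101761/144 ≈ 706.67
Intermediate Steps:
s(a, K) = 5/K (s(a, K) = ((3 + 0) + 2)/K = (3 + 2)/K = 5/K)
Q = 118
((Q - s(-7, 12)) - 91)**2 = ((118 - 5/12) - 91)**2 = (1411/12 - 91)**2 = (319/12)**2 = 101761/144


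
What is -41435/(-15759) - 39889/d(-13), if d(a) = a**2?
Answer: -621608236/2663271 ≈ -233.40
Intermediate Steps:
-41435/(-15759) - 39889/d(-13) = -41435/(-15759) - 39889/((-13)**2) = -41435*(-1/15759) - 39889/169 = 41435/15759 - 39889*1/169 = 41435/15759 - 39889/169 = -621608236/2663271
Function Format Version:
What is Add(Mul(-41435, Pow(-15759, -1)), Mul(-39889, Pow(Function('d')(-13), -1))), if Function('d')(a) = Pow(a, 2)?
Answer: Rational(-621608236, 2663271) ≈ -233.40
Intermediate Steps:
Add(Mul(-41435, Pow(-15759, -1)), Mul(-39889, Pow(Function('d')(-13), -1))) = Add(Mul(-41435, Pow(-15759, -1)), Mul(-39889, Pow(Pow(-13, 2), -1))) = Add(Mul(-41435, Rational(-1, 15759)), Mul(-39889, Pow(169, -1))) = Add(Rational(41435, 15759), Mul(-39889, Rational(1, 169))) = Add(Rational(41435, 15759), Rational(-39889, 169)) = Rational(-621608236, 2663271)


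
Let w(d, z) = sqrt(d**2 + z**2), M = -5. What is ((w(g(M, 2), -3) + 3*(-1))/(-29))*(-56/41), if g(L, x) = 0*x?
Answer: 0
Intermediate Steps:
g(L, x) = 0
((w(g(M, 2), -3) + 3*(-1))/(-29))*(-56/41) = ((sqrt(0**2 + (-3)**2) + 3*(-1))/(-29))*(-56/41) = (-(sqrt(0 + 9) - 3)/29)*(-56*1/41) = -(sqrt(9) - 3)/29*(-56/41) = -(3 - 3)/29*(-56/41) = -1/29*0*(-56/41) = 0*(-56/41) = 0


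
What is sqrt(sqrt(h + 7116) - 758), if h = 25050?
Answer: sqrt(-758 + 3*sqrt(3574)) ≈ 24.055*I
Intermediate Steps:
sqrt(sqrt(h + 7116) - 758) = sqrt(sqrt(25050 + 7116) - 758) = sqrt(sqrt(32166) - 758) = sqrt(3*sqrt(3574) - 758) = sqrt(-758 + 3*sqrt(3574))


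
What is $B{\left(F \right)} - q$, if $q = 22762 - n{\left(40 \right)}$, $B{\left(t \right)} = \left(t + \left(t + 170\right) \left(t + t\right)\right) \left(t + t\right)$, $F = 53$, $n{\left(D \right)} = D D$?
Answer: $2490084$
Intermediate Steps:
$n{\left(D \right)} = D^{2}$
$B{\left(t \right)} = 2 t \left(t + 2 t \left(170 + t\right)\right)$ ($B{\left(t \right)} = \left(t + \left(170 + t\right) 2 t\right) 2 t = \left(t + 2 t \left(170 + t\right)\right) 2 t = 2 t \left(t + 2 t \left(170 + t\right)\right)$)
$q = 21162$ ($q = 22762 - 40^{2} = 22762 - 1600 = 21162$)
$B{\left(F \right)} - q = 53^{2} \left(682 + 4 \cdot 53\right) - 21162 = 2809 \left(682 + 212\right) - 21162 = 2809 \cdot 894 - 21162 = 2511246 - 21162 = 2490084$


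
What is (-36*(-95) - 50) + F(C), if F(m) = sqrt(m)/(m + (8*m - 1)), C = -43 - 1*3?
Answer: 3370 - I*sqrt(46)/415 ≈ 3370.0 - 0.016343*I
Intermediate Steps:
C = -46 (C = -43 - 3 = -46)
F(m) = sqrt(m)/(-1 + 9*m) (F(m) = sqrt(m)/(m + (-1 + 8*m)) = sqrt(m)/(-1 + 9*m))
(-36*(-95) - 50) + F(C) = (-36*(-95) - 50) + sqrt(-46)/(-1 + 9*(-46)) = (3420 - 50) + (I*sqrt(46))/(-1 - 414) = 3370 + (I*sqrt(46))/(-415) = 3370 + (I*sqrt(46))*(-1/415) = 3370 - I*sqrt(46)/415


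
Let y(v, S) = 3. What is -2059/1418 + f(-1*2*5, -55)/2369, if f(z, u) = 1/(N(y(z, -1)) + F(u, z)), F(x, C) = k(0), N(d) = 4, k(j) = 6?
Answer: -12194073/8398105 ≈ -1.4520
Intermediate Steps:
F(x, C) = 6
f(z, u) = ⅒ (f(z, u) = 1/(4 + 6) = 1/10 = ⅒)
-2059/1418 + f(-1*2*5, -55)/2369 = -2059/1418 + (⅒)/2369 = -2059*1/1418 + (⅒)*(1/2369) = -2059/1418 + 1/23690 = -12194073/8398105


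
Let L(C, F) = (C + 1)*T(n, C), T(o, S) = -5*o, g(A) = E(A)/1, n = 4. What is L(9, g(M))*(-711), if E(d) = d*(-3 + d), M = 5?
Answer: 142200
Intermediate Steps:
g(A) = A*(-3 + A) (g(A) = (A*(-3 + A))/1 = (A*(-3 + A))*1 = A*(-3 + A))
L(C, F) = -20 - 20*C (L(C, F) = (C + 1)*(-5*4) = (1 + C)*(-20) = -20 - 20*C)
L(9, g(M))*(-711) = (-20 - 20*9)*(-711) = (-20 - 180)*(-711) = -200*(-711) = 142200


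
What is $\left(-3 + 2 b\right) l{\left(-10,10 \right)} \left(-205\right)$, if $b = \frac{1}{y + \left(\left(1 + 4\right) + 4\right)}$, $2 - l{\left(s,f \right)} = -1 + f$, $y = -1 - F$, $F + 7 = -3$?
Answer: $- \frac{37310}{9} \approx -4145.6$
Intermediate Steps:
$F = -10$ ($F = -7 - 3 = -10$)
$y = 9$ ($y = -1 - -10 = -1 + 10 = 9$)
$l{\left(s,f \right)} = 3 - f$ ($l{\left(s,f \right)} = 2 - \left(-1 + f\right) = 3 - f$)
$b = \frac{1}{18}$ ($b = \frac{1}{9 + \left(\left(1 + 4\right) + 4\right)} = \frac{1}{9 + \left(5 + 4\right)} = \frac{1}{9 + 9} = \frac{1}{18} \approx 0.055556$)
$\left(-3 + 2 b\right) l{\left(-10,10 \right)} \left(-205\right) = \left(-3 + 2 \cdot \frac{1}{18}\right) \left(3 - 10\right) \left(-205\right) = \left(-3 + \frac{1}{9}\right) \left(3 - 10\right) \left(-205\right) = \left(- \frac{26}{9}\right) \left(-7\right) \left(-205\right) = \frac{182}{9} \left(-205\right) = - \frac{37310}{9}$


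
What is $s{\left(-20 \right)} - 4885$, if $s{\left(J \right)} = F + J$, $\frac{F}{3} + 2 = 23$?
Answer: $-4842$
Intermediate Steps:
$F = 63$ ($F = -6 + 3 \cdot 23 = -6 + 69 = 63$)
$s{\left(J \right)} = 63 + J$
$s{\left(-20 \right)} - 4885 = \left(63 - 20\right) - 4885 = 43 - 4885 = -4842$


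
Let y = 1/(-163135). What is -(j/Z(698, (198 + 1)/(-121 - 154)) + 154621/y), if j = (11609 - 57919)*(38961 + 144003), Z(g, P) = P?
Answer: 2689502989165/199 ≈ 1.3515e+10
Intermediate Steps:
y = -1/163135 ≈ -6.1299e-6
j = -8473062840 (j = -46310*182964 = -8473062840)
-(j/Z(698, (198 + 1)/(-121 - 154)) + 154621/y) = -(-8473062840*(-121 - 154)/(198 + 1) + 154621/(-1/163135)) = -(-8473062840/(199/(-275)) + 154621*(-163135)) = -(-8473062840/(199*(-1/275)) - 25224096835) = -(-8473062840/(-199/275) - 25224096835) = -(-8473062840*(-275/199) - 25224096835) = -(2330092281000/199 - 25224096835) = -1*(-2689502989165/199) = 2689502989165/199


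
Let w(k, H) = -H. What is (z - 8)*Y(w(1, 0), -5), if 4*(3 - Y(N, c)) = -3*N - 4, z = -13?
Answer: -84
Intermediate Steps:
Y(N, c) = 4 + 3*N/4 (Y(N, c) = 3 - (-3*N - 4)/4 = 3 - (-4 - 3*N)/4 = 3 + (1 + 3*N/4) = 4 + 3*N/4)
(z - 8)*Y(w(1, 0), -5) = (-13 - 8)*(4 + 3*(-1*0)/4) = -21*(4 + (3/4)*0) = -21*(4 + 0) = -21*4 = -84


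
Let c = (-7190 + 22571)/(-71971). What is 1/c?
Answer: -71971/15381 ≈ -4.6792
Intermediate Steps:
c = -15381/71971 (c = 15381*(-1/71971) = -15381/71971 ≈ -0.21371)
1/c = 1/(-15381/71971) = -71971/15381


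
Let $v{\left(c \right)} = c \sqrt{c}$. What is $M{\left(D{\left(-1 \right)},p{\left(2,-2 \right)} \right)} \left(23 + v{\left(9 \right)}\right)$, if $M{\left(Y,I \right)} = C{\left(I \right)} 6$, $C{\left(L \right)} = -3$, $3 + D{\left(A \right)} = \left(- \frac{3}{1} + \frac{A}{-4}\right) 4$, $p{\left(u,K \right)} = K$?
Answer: $-900$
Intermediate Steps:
$v{\left(c \right)} = c^{\frac{3}{2}}$
$D{\left(A \right)} = -15 - A$ ($D{\left(A \right)} = -3 + \left(- \frac{3}{1} + \frac{A}{-4}\right) 4 = -3 + \left(\left(-3\right) 1 + A \left(- \frac{1}{4}\right)\right) 4 = -3 + \left(-3 - \frac{A}{4}\right) 4 = -3 - \left(12 + A\right) = -15 - A$)
$M{\left(Y,I \right)} = -18$ ($M{\left(Y,I \right)} = \left(-3\right) 6 = -18$)
$M{\left(D{\left(-1 \right)},p{\left(2,-2 \right)} \right)} \left(23 + v{\left(9 \right)}\right) = - 18 \left(23 + 9^{\frac{3}{2}}\right) = - 18 \left(23 + 27\right) = \left(-18\right) 50 = -900$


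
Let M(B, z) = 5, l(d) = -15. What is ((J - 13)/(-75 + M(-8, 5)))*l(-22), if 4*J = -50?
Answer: -153/28 ≈ -5.4643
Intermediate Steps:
J = -25/2 (J = (¼)*(-50) = -25/2 ≈ -12.500)
((J - 13)/(-75 + M(-8, 5)))*l(-22) = ((-25/2 - 13)/(-75 + 5))*(-15) = -51/2/(-70)*(-15) = -51/2*(-1/70)*(-15) = (51/140)*(-15) = -153/28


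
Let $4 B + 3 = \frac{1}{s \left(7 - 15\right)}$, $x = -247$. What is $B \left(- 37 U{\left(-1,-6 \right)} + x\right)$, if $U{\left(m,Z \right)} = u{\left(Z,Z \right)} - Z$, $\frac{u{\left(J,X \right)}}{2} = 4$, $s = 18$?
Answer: $\frac{36805}{64} \approx 575.08$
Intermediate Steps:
$u{\left(J,X \right)} = 8$ ($u{\left(J,X \right)} = 2 \cdot 4 = 8$)
$U{\left(m,Z \right)} = 8 - Z$
$B = - \frac{433}{576}$ ($B = - \frac{3}{4} + \frac{1}{4 \cdot 18 \left(7 - 15\right)} = - \frac{3}{4} + \frac{1}{4 \cdot 18 \left(-8\right)} = - \frac{3}{4} + \frac{1}{4 \left(-144\right)} = - \frac{3}{4} + \frac{1}{4} \left(- \frac{1}{144}\right) = - \frac{3}{4} - \frac{1}{576} = - \frac{433}{576} \approx -0.75174$)
$B \left(- 37 U{\left(-1,-6 \right)} + x\right) = - \frac{433 \left(- 37 \left(8 - -6\right) - 247\right)}{576} = - \frac{433 \left(- 37 \left(8 + 6\right) - 247\right)}{576} = - \frac{433 \left(\left(-37\right) 14 - 247\right)}{576} = - \frac{433 \left(-518 - 247\right)}{576} = \left(- \frac{433}{576}\right) \left(-765\right) = \frac{36805}{64}$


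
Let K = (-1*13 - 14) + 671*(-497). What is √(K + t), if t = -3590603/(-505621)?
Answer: I*√85261904298333011/505621 ≈ 577.5*I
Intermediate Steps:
t = 3590603/505621 (t = -3590603*(-1/505621) = 3590603/505621 ≈ 7.1014)
K = -333514 (K = (-13 - 14) - 333487 = -27 - 333487 = -333514)
√(K + t) = √(-333514 + 3590603/505621) = √(-168628091591/505621) = I*√85261904298333011/505621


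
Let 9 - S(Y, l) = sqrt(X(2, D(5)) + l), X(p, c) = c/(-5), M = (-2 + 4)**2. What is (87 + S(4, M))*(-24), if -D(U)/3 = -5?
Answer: -2280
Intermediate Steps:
M = 4 (M = 2**2 = 4)
D(U) = 15 (D(U) = -3*(-5) = 15)
X(p, c) = -c/5 (X(p, c) = c*(-1/5) = -c/5)
S(Y, l) = 9 - sqrt(-3 + l) (S(Y, l) = 9 - sqrt(-1/5*15 + l) = 9 - sqrt(-3 + l))
(87 + S(4, M))*(-24) = (87 + (9 - sqrt(-3 + 4)))*(-24) = (87 + (9 - sqrt(1)))*(-24) = (87 + (9 - 1*1))*(-24) = (87 + (9 - 1))*(-24) = (87 + 8)*(-24) = 95*(-24) = -2280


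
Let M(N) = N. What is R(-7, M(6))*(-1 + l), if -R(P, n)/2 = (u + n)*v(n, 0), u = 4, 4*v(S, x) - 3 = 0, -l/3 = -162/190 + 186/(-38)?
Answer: -4629/19 ≈ -243.63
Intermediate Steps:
l = 1638/95 (l = -3*(-162/190 + 186/(-38)) = -3*(-162*1/190 + 186*(-1/38)) = -3*(-81/95 - 93/19) = -3*(-546/95) = 1638/95 ≈ 17.242)
v(S, x) = 3/4 (v(S, x) = 3/4 + (1/4)*0 = 3/4 + 0 = 3/4)
R(P, n) = -6 - 3*n/2 (R(P, n) = -2*(4 + n)*3/4 = -2*(3 + 3*n/4) = -6 - 3*n/2)
R(-7, M(6))*(-1 + l) = (-6 - 3/2*6)*(-1 + 1638/95) = (-6 - 9)*(1543/95) = -15*1543/95 = -4629/19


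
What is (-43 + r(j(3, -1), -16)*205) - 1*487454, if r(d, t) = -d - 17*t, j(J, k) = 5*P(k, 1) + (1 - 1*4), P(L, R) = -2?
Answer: -429072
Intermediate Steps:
j(J, k) = -13 (j(J, k) = 5*(-2) + (1 - 1*4) = -10 + (1 - 4) = -10 - 3 = -13)
(-43 + r(j(3, -1), -16)*205) - 1*487454 = (-43 + (-1*(-13) - 17*(-16))*205) - 1*487454 = (-43 + (13 + 272)*205) - 487454 = (-43 + 285*205) - 487454 = (-43 + 58425) - 487454 = 58382 - 487454 = -429072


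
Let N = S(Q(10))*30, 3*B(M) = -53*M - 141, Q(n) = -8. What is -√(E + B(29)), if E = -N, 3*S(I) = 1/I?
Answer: -I*√20091/6 ≈ -23.624*I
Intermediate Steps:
B(M) = -47 - 53*M/3 (B(M) = (-53*M - 141)/3 = (-141 - 53*M)/3 = -47 - 53*M/3)
S(I) = 1/(3*I)
N = -5/4 (N = ((⅓)/(-8))*30 = ((⅓)*(-⅛))*30 = -1/24*30 = -5/4 ≈ -1.2500)
E = 5/4 (E = -1*(-5/4) = 5/4 ≈ 1.2500)
-√(E + B(29)) = -√(5/4 + (-47 - 53/3*29)) = -√(5/4 + (-47 - 1537/3)) = -√(5/4 - 1678/3) = -√(-6697/12) = -I*√20091/6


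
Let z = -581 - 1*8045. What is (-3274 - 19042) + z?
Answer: -30942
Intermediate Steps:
z = -8626 (z = -581 - 8045 = -8626)
(-3274 - 19042) + z = (-3274 - 19042) - 8626 = -22316 - 8626 = -30942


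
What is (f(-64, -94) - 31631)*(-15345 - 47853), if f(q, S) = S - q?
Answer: 2000911878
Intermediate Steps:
(f(-64, -94) - 31631)*(-15345 - 47853) = ((-94 - 1*(-64)) - 31631)*(-15345 - 47853) = ((-94 + 64) - 31631)*(-63198) = (-30 - 31631)*(-63198) = -31661*(-63198) = 2000911878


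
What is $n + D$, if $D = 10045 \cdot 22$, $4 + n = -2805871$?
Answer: $-2584885$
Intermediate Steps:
$n = -2805875$ ($n = -4 - 2805871 = -2805875$)
$D = 220990$
$n + D = -2805875 + 220990 = -2584885$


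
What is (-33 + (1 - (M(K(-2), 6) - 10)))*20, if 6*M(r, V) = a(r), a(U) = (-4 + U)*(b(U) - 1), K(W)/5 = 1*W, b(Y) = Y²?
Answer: 4180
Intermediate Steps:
K(W) = 5*W (K(W) = 5*(1*W) = 5*W)
a(U) = (-1 + U²)*(-4 + U) (a(U) = (-4 + U)*(U² - 1) = (-4 + U)*(-1 + U²) = (-1 + U²)*(-4 + U))
M(r, V) = ⅔ - 2*r²/3 - r/6 + r³/6 (M(r, V) = (4 + r³ - r - 4*r²)/6 = ⅔ - 2*r²/3 - r/6 + r³/6)
(-33 + (1 - (M(K(-2), 6) - 10)))*20 = (-33 + (1 - ((⅔ - 2*(5*(-2))²/3 - 5*(-2)/6 + (5*(-2))³/6) - 10)))*20 = (-33 + (1 - ((⅔ - ⅔*(-10)² - ⅙*(-10) + (⅙)*(-10)³) - 10)))*20 = (-33 + (1 - ((⅔ - ⅔*100 + 5/3 + (⅙)*(-1000)) - 10)))*20 = (-33 + (1 - ((⅔ - 200/3 + 5/3 - 500/3) - 10)))*20 = (-33 + (1 - (-231 - 10)))*20 = (-33 + (1 - 1*(-241)))*20 = (-33 + (1 + 241))*20 = (-33 + 242)*20 = 209*20 = 4180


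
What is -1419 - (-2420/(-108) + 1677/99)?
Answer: -433129/297 ≈ -1458.3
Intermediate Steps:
-1419 - (-2420/(-108) + 1677/99) = -1419 - (-2420*(-1/108) + 1677*(1/99)) = -1419 - (605/27 + 559/33) = -1419 - 1*11686/297 = -1419 - 11686/297 = -433129/297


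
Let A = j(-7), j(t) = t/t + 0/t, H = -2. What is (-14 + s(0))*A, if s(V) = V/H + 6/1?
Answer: -8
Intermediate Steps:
j(t) = 1 (j(t) = 1 + 0 = 1)
A = 1
s(V) = 6 - V/2 (s(V) = V/(-2) + 6/1 = V*(-½) + 6*1 = -V/2 + 6 = 6 - V/2)
(-14 + s(0))*A = (-14 + (6 - ½*0))*1 = (-14 + (6 + 0))*1 = (-14 + 6)*1 = -8*1 = -8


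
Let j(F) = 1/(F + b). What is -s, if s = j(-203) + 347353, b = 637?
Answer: -150751203/434 ≈ -3.4735e+5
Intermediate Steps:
j(F) = 1/(637 + F) (j(F) = 1/(F + 637) = 1/(637 + F))
s = 150751203/434 (s = 1/(637 - 203) + 347353 = 1/434 + 347353 = 150751203/434 ≈ 3.4735e+5)
-s = -1*150751203/434 = -150751203/434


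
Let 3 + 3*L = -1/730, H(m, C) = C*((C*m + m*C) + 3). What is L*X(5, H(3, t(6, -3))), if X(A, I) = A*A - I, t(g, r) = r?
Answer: 4382/219 ≈ 20.009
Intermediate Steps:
H(m, C) = C*(3 + 2*C*m) (H(m, C) = C*((C*m + C*m) + 3) = C*(2*C*m + 3) = C*(3 + 2*C*m))
X(A, I) = A² - I
L = -2191/2190 (L = -1 + (-1/730)/3 = -1 + (-1*1/730)/3 = -1 + (⅓)*(-1/730) = -1 - 1/2190 = -2191/2190 ≈ -1.0005)
L*X(5, H(3, t(6, -3))) = -2191*(5² - (-3)*(3 + 2*(-3)*3))/2190 = -2191*(25 - (-3)*(3 - 18))/2190 = -2191*(25 - (-3)*(-15))/2190 = -2191*(25 - 1*45)/2190 = -2191*(25 - 45)/2190 = -2191/2190*(-20) = 4382/219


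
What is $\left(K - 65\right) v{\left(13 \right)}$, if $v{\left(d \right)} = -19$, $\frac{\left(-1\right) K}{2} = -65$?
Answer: $-1235$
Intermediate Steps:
$K = 130$ ($K = \left(-2\right) \left(-65\right) = 130$)
$\left(K - 65\right) v{\left(13 \right)} = \left(130 - 65\right) \left(-19\right) = 65 \left(-19\right) = -1235$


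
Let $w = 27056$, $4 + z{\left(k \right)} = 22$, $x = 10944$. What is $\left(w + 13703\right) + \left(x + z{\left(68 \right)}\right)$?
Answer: $51721$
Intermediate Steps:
$z{\left(k \right)} = 18$ ($z{\left(k \right)} = -4 + 22 = 18$)
$\left(w + 13703\right) + \left(x + z{\left(68 \right)}\right) = \left(27056 + 13703\right) + \left(10944 + 18\right) = 40759 + 10962 = 51721$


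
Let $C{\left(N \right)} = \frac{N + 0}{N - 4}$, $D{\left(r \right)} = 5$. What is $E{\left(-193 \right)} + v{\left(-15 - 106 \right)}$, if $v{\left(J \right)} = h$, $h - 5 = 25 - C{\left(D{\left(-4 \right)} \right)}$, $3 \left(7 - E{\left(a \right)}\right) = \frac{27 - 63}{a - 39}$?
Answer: $\frac{1853}{58} \approx 31.948$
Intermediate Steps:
$C{\left(N \right)} = \frac{N}{-4 + N}$
$E{\left(a \right)} = 7 + \frac{12}{-39 + a}$ ($E{\left(a \right)} = 7 - \frac{\left(27 - 63\right) \frac{1}{a - 39}}{3} = 7 - \frac{\left(-36\right) \frac{1}{-39 + a}}{3} = 7 + \frac{12}{-39 + a}$)
$h = 25$ ($h = 5 + \left(25 - \frac{5}{-4 + 5}\right) = 5 + \left(25 - \frac{5}{1}\right) = 5 + \left(25 - 5 \cdot 1\right) = 5 + \left(25 - 5\right) = 5 + 20 = 25$)
$v{\left(J \right)} = 25$
$E{\left(-193 \right)} + v{\left(-15 - 106 \right)} = \frac{-261 + 7 \left(-193\right)}{-39 - 193} + 25 = \frac{-261 - 1351}{-232} + 25 = \left(- \frac{1}{232}\right) \left(-1612\right) + 25 = \frac{403}{58} + 25 = \frac{1853}{58}$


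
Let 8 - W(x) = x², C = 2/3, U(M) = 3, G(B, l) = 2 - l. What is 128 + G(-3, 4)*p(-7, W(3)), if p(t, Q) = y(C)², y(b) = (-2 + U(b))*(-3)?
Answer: 110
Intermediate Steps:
C = ⅔ (C = 2*(⅓) = ⅔ ≈ 0.66667)
y(b) = -3 (y(b) = (-2 + 3)*(-3) = 1*(-3) = -3)
W(x) = 8 - x²
p(t, Q) = 9 (p(t, Q) = (-3)² = 9)
128 + G(-3, 4)*p(-7, W(3)) = 128 + (2 - 1*4)*9 = 128 + (2 - 4)*9 = 128 - 2*9 = 128 - 18 = 110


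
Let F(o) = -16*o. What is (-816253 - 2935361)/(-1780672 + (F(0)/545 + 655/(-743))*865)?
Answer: 309716578/147067319 ≈ 2.1059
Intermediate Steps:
F(o) = -16*o
(-816253 - 2935361)/(-1780672 + (F(0)/545 + 655/(-743))*865) = (-816253 - 2935361)/(-1780672 + (-16*0/545 + 655/(-743))*865) = -3751614/(-1780672 + (0*(1/545) + 655*(-1/743))*865) = -3751614/(-1780672 + (0 - 655/743)*865) = -3751614/(-1780672 - 655/743*865) = -3751614/(-1780672 - 566575/743) = -3751614/(-1323605871/743) = -3751614*(-743/1323605871) = 309716578/147067319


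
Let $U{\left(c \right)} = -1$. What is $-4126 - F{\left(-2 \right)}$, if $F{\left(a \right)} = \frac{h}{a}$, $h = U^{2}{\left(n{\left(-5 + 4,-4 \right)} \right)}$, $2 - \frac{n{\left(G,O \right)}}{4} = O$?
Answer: $- \frac{8251}{2} \approx -4125.5$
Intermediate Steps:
$n{\left(G,O \right)} = 8 - 4 O$
$h = 1$ ($h = \left(-1\right)^{2} = 1$)
$F{\left(a \right)} = \frac{1}{a}$ ($F{\left(a \right)} = 1 \frac{1}{a} = \frac{1}{a}$)
$-4126 - F{\left(-2 \right)} = -4126 - \frac{1}{-2} = -4126 - - \frac{1}{2} = -4126 + \frac{1}{2} = - \frac{8251}{2}$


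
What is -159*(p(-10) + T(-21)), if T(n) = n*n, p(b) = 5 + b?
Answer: -69324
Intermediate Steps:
T(n) = n**2
-159*(p(-10) + T(-21)) = -159*((5 - 10) + (-21)**2) = -159*(-5 + 441) = -159*436 = -69324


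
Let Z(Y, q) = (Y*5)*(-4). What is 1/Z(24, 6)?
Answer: -1/480 ≈ -0.0020833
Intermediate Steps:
Z(Y, q) = -20*Y (Z(Y, q) = (5*Y)*(-4) = -20*Y)
1/Z(24, 6) = 1/(-20*24) = 1/(-480) = -1/480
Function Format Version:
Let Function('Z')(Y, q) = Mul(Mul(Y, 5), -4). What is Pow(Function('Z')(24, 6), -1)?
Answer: Rational(-1, 480) ≈ -0.0020833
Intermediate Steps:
Function('Z')(Y, q) = Mul(-20, Y) (Function('Z')(Y, q) = Mul(Mul(5, Y), -4) = Mul(-20, Y))
Pow(Function('Z')(24, 6), -1) = Pow(Mul(-20, 24), -1) = Pow(-480, -1) = Rational(-1, 480)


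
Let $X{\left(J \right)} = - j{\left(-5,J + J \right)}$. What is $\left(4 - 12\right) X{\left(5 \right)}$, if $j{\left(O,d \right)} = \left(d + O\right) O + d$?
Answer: $-120$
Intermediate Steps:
$j{\left(O,d \right)} = d + O \left(O + d\right)$ ($j{\left(O,d \right)} = \left(O + d\right) O + d = O \left(O + d\right) + d = d + O \left(O + d\right)$)
$X{\left(J \right)} = -25 + 8 J$ ($X{\left(J \right)} = - (\left(J + J\right) + \left(-5\right)^{2} - 5 \left(J + J\right)) = - (2 J + 25 - 5 \cdot 2 J) = - (2 J + 25 - 10 J) = - (25 - 8 J) = -25 + 8 J$)
$\left(4 - 12\right) X{\left(5 \right)} = \left(4 - 12\right) \left(-25 + 8 \cdot 5\right) = - 8 \left(-25 + 40\right) = \left(-8\right) 15 = -120$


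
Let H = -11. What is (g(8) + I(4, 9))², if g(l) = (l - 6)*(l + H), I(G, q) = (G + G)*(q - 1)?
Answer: 3364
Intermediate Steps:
I(G, q) = 2*G*(-1 + q) (I(G, q) = (2*G)*(-1 + q) = 2*G*(-1 + q))
g(l) = (-11 + l)*(-6 + l) (g(l) = (l - 6)*(l - 11) = (-6 + l)*(-11 + l) = (-11 + l)*(-6 + l))
(g(8) + I(4, 9))² = ((66 + 8² - 17*8) + 2*4*(-1 + 9))² = ((66 + 64 - 136) + 2*4*8)² = (-6 + 64)² = 58² = 3364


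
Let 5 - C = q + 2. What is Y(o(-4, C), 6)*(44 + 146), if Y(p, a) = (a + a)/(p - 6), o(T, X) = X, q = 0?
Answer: -760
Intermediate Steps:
C = 3 (C = 5 - (0 + 2) = 5 - 1*2 = 5 - 2 = 3)
Y(p, a) = 2*a/(-6 + p) (Y(p, a) = (2*a)/(-6 + p) = 2*a/(-6 + p))
Y(o(-4, C), 6)*(44 + 146) = (2*6/(-6 + 3))*(44 + 146) = (2*6/(-3))*190 = (2*6*(-⅓))*190 = -4*190 = -760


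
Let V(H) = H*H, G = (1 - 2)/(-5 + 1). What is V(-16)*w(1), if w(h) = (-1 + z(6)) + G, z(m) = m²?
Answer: 9024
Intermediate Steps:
G = ¼ (G = -1/(-4) = -1*(-¼) = ¼ ≈ 0.25000)
V(H) = H²
w(h) = 141/4 (w(h) = (-1 + 6²) + ¼ = (-1 + 36) + ¼ = 35 + ¼ = 141/4)
V(-16)*w(1) = (-16)²*(141/4) = 256*(141/4) = 9024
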